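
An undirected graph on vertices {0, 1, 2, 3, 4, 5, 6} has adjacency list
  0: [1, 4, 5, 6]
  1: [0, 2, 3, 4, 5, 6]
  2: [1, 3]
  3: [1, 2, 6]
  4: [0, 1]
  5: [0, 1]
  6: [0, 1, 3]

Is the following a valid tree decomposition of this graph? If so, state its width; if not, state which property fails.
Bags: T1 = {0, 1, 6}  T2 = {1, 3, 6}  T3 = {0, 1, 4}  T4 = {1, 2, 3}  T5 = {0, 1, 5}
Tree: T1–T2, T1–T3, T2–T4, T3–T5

Vertex coverage: the bags together contain {0, 1, 2, 3, 4, 5, 6}, the full vertex set. Edge coverage: each edge of G has both endpoints in at least one bag. Running intersection: for every vertex, the bags containing it form a connected subtree. All three properties hold, so this is a valid tree decomposition of width max|bag| − 1 = 2, and hence tw(G) ≤ 2.

Yes; width 2.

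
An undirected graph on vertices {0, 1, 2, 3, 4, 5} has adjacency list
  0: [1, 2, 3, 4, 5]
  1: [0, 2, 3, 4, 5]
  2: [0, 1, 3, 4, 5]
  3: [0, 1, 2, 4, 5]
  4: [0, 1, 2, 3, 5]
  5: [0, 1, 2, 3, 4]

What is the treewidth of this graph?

A width-5 tree decomposition is:
Bags: B1 = {0, 1, 2, 3, 4, 5}
Tree: (single bag)
A single bag containing all 6 vertices is trivially a valid decomposition of width 5. Conversely, {0, 1, 2, 3, 4, 5} is a clique of size 6, and the vertices of any clique must share a bag in every tree decomposition; so some bag has ≥ 6 vertices and tw(G) ≥ 5. Combining the bounds, tw(G) = 5.

5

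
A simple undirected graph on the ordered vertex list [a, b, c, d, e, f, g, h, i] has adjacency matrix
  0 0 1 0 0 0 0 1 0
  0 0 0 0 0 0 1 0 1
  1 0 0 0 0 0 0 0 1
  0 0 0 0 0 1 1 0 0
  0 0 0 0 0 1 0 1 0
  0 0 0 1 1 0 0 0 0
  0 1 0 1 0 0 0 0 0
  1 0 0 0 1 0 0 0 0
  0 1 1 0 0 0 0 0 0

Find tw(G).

2

A width-2 tree decomposition is:
Bags: B1 = {b, d, g}  B2 = {b, d, f}  B3 = {b, e, f}  B4 = {b, e, h}  B5 = {a, b, h}  B6 = {a, b, c}  B7 = {b, c, i}
Tree: B1–B2, B2–B3, B3–B4, B4–B5, B5–B6, B6–B7
The largest bag has 3 vertices, giving width 2; this decomposition certifies tw(G) ≤ 2. The edges b–g–d–f–e–h–a–c–i–b form a cycle, so G is not a tree and its treewidth is at least 2. Hence tw(G) = 2 exactly.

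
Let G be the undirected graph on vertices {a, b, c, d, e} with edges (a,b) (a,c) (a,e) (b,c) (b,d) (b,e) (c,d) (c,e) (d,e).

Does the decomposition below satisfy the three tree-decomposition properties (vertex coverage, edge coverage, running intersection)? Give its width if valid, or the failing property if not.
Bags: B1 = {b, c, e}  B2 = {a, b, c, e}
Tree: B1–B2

A tree decomposition must satisfy three properties: every vertex lies in some bag; for every edge, both endpoints lie together in some bag; and for every vertex, the bags containing it form a connected subtree. Here vertex d appears in no bag, so the decomposition is invalid.

No — vertex d appears in no bag.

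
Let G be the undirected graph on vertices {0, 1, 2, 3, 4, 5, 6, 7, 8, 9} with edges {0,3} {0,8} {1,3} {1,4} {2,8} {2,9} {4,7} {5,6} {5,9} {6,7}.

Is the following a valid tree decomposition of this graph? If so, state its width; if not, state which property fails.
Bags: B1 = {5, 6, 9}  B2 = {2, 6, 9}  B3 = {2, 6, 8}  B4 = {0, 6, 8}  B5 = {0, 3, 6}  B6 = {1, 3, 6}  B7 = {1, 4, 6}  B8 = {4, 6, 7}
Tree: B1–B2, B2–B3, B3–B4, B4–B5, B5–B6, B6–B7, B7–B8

Checking the three conditions: (i) the bags cover all of {0, 1, 2, 3, 4, 5, 6, 7, 8, 9}; (ii) for each edge, some bag contains both endpoints; (iii) the bags containing any fixed vertex form a subtree. All hold, so the decomposition is valid with width 3 − 1 = 2.

Yes; width 2.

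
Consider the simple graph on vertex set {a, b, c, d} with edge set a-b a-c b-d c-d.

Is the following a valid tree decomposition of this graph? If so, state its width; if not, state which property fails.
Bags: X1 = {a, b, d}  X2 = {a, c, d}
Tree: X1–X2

Every vertex of G appears in some bag (union = {a, b, c, d}); every edge is covered by a bag; and for each vertex v the set of bags containing v is connected in the bag tree. The decomposition is therefore valid. The largest bag has 3 vertices, so the width is 2.

Yes; width 2.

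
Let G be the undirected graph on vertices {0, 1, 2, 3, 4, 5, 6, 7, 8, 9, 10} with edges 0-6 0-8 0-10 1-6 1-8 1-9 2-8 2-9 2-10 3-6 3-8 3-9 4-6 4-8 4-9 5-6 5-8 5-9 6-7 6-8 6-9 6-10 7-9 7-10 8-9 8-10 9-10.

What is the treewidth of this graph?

3

A width-3 tree decomposition is:
Bags: B1 = {6, 8, 9, 10}  B2 = {6, 7, 9, 10}  B3 = {5, 6, 8, 9}  B4 = {4, 6, 8, 9}  B5 = {0, 6, 8, 10}  B6 = {1, 6, 8, 9}  B7 = {2, 8, 9, 10}  B8 = {3, 6, 8, 9}
Tree: B1–B2, B1–B3, B3–B4, B1–B5, B3–B6, B1–B7, B4–B8
The largest bag has 4 vertices, giving width 3; this decomposition certifies tw(G) ≤ 3. On the other hand G contains the 4-clique {2, 8, 9, 10}. A clique must lie in a single bag of any decomposition, so no decomposition can have width below 3. Hence tw(G) = 3 exactly.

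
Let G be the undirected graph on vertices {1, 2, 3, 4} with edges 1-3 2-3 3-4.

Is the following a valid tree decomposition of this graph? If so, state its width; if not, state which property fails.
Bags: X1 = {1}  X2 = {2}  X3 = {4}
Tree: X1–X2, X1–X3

No — vertex 3 appears in no bag.

A tree decomposition must satisfy three properties: every vertex lies in some bag; for every edge, both endpoints lie together in some bag; and for every vertex, the bags containing it form a connected subtree. Here vertex 3 appears in no bag, so the decomposition is invalid.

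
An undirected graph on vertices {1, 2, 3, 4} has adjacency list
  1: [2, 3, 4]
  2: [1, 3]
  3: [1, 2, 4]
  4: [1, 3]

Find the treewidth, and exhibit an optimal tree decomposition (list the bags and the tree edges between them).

Each bag holds 3 vertices, so the decomposition has width 2, which upper-bounds the treewidth. Conversely, {1, 2, 3} is a clique of size 3, and the vertices of any clique must share a bag in every tree decomposition; so some bag has ≥ 3 vertices and tw(G) ≥ 2. The upper and lower bounds meet at 2, so that is the treewidth.

Treewidth 2.
One such decomposition:
Bags: B1 = {1, 3, 4}  B2 = {1, 2, 3}
Tree: B1–B2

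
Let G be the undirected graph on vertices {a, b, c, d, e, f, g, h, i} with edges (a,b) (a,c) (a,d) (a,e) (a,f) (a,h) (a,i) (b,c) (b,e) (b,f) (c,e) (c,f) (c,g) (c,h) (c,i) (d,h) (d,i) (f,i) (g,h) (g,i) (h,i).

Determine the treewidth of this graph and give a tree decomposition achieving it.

Treewidth 3.
One optimal decomposition is:
Bags: B1 = {a, c, h, i}  B2 = {c, g, h, i}  B3 = {a, c, f, i}  B4 = {a, b, c, f}  B5 = {a, b, c, e}  B6 = {a, d, h, i}
Tree: B1–B2, B1–B3, B3–B4, B4–B5, B1–B6

Every bag has size at most 4, so the width is 4 − 1 = 3 and tw(G) ≤ 3. Conversely, {a, d, h, i} is a clique of size 4, and the vertices of any clique must share a bag in every tree decomposition; so some bag has ≥ 4 vertices and tw(G) ≥ 3. Combining the bounds, tw(G) = 3.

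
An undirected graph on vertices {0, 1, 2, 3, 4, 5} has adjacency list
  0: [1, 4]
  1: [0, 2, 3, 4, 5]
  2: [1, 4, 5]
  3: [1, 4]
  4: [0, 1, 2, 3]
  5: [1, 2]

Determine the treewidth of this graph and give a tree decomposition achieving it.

Treewidth 2.
Bags: B1 = {1, 2, 4}  B2 = {1, 2, 5}  B3 = {1, 3, 4}  B4 = {0, 1, 4}
Tree: B1–B2, B1–B3, B1–B4

Every bag has size at most 3, so the width is 3 − 1 = 2 and tw(G) ≤ 2. Conversely, {0, 1, 4} is a clique of size 3, and the vertices of any clique must share a bag in every tree decomposition; so some bag has ≥ 3 vertices and tw(G) ≥ 2. Hence tw(G) = 2 exactly.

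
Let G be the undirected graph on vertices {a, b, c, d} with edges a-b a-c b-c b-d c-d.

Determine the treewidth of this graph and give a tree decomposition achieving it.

Treewidth 2.
Bags: B1 = {a, b, c}  B2 = {b, c, d}
Tree: B1–B2

Every bag has size at most 3, so the width is 3 − 1 = 2 and tw(G) ≤ 2. On the other hand G contains the 3-clique {b, c, d}. A clique must lie in a single bag of any decomposition, so no decomposition can have width below 2. Hence tw(G) = 2 exactly.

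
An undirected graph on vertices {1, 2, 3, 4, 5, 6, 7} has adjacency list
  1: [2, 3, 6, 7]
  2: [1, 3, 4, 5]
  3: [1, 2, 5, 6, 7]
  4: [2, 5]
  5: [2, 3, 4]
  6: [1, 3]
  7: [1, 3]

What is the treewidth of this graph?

A width-2 tree decomposition is:
Bags: B1 = {2, 3, 5}  B2 = {2, 4, 5}  B3 = {1, 2, 3}  B4 = {1, 3, 7}  B5 = {1, 3, 6}
Tree: B1–B2, B1–B3, B3–B4, B4–B5
The largest bag has 3 vertices, giving width 2; this decomposition certifies tw(G) ≤ 2. Conversely, {1, 2, 3} is a clique of size 3, and the vertices of any clique must share a bag in every tree decomposition; so some bag has ≥ 3 vertices and tw(G) ≥ 2. Therefore the treewidth is 2.

2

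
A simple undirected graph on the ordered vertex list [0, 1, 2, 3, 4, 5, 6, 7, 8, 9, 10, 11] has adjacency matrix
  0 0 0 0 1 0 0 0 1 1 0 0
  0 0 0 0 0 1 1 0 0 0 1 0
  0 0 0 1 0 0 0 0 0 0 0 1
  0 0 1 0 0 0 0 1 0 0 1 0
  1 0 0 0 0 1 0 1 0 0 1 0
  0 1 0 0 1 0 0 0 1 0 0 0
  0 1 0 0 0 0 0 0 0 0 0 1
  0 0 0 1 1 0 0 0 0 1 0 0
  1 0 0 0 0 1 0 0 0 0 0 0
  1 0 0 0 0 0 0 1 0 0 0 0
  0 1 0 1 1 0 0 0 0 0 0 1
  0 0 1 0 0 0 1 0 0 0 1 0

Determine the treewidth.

A width-3 tree decomposition is:
Bags: B1 = {1, 2, 6, 11}  B2 = {1, 2, 10, 11}  B3 = {1, 2, 3, 10}  B4 = {1, 3, 5, 10}  B5 = {3, 4, 5, 10}  B6 = {3, 4, 5, 7}  B7 = {4, 5, 7, 8}  B8 = {0, 4, 7, 8}  B9 = {0, 7, 8, 9}
Tree: B1–B2, B2–B3, B3–B4, B4–B5, B5–B6, B6–B7, B7–B8, B8–B9
Each bag holds 4 vertices, so the decomposition has width 3, which upper-bounds the treewidth. For the lower bound: the 4 vertex sets {2,6,11}, {1}, {10}, {3,4,5,7} are disjoint, each induces a connected subgraph, and every pair is joined by at least one edge of G. Contracting each set to a single vertex therefore yields K_{4} as a minor, and since treewidth is minor-monotone, tw(G) ≥ tw(K_{4}) = 3. Therefore the treewidth is 3.

3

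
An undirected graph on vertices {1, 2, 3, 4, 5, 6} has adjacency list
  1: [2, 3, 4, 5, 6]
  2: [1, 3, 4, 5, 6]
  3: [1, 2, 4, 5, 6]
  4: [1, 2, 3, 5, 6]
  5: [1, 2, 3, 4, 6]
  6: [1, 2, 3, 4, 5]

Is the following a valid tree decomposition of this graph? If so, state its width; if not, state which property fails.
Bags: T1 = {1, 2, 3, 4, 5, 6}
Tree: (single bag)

Yes; width 5.

Checking the three conditions: (i) the bags cover all of {1, 2, 3, 4, 5, 6}; (ii) for each edge, some bag contains both endpoints; (iii) the bags containing any fixed vertex form a subtree. All hold, so the decomposition is valid with width 6 − 1 = 5.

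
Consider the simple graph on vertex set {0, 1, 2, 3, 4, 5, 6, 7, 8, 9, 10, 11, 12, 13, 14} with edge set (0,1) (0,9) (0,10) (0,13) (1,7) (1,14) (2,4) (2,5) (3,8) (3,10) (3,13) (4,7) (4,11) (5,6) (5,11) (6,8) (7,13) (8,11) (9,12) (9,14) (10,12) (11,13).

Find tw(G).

3

A width-3 tree decomposition is:
Bags: B1 = {2, 5, 6, 8}  B2 = {2, 5, 8, 11}  B3 = {2, 4, 8, 11}  B4 = {3, 4, 8, 11}  B5 = {3, 4, 11, 13}  B6 = {3, 4, 7, 13}  B7 = {3, 7, 10, 13}  B8 = {0, 7, 10, 13}  B9 = {0, 1, 7, 10}  B10 = {0, 1, 10, 12}  B11 = {0, 1, 9, 12}  B12 = {1, 9, 12, 14}
Tree: B1–B2, B2–B3, B3–B4, B4–B5, B5–B6, B6–B7, B7–B8, B8–B9, B9–B10, B10–B11, B11–B12
Every bag has size at most 4, so the width is 4 − 1 = 3 and tw(G) ≤ 3. For the lower bound: the 4 vertex sets {2,5,6}, {8}, {11}, {3,4,7,13} are disjoint, each induces a connected subgraph, and every pair is joined by at least one edge of G. Contracting each set to a single vertex therefore yields K_{4} as a minor, and since treewidth is minor-monotone, tw(G) ≥ tw(K_{4}) = 3. Therefore the treewidth is 3.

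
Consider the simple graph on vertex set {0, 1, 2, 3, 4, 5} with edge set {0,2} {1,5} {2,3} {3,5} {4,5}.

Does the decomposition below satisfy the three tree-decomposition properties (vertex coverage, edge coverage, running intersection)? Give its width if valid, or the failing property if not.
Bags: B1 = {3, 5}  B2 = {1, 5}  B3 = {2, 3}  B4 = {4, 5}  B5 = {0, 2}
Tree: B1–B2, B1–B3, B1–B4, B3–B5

Yes; width 1.

Vertex coverage: the bags together contain {0, 1, 2, 3, 4, 5}, the full vertex set. Edge coverage: each edge of G has both endpoints in at least one bag. Running intersection: for every vertex, the bags containing it form a connected subtree. All three properties hold, so this is a valid tree decomposition of width max|bag| − 1 = 1, and hence tw(G) ≤ 1.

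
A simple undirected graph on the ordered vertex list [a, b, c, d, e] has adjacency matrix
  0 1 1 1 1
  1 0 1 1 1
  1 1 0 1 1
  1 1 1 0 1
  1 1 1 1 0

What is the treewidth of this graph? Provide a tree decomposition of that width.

With just one bag of size 5, the width is 5 − 1 = 4, so tw(G) ≤ 4. Conversely, {a, b, c, d, e} is a clique of size 5, and the vertices of any clique must share a bag in every tree decomposition; so some bag has ≥ 5 vertices and tw(G) ≥ 4. Therefore the treewidth is 4.

Treewidth 4.
One optimal decomposition is:
Bags: B1 = {a, b, c, d, e}
Tree: (single bag)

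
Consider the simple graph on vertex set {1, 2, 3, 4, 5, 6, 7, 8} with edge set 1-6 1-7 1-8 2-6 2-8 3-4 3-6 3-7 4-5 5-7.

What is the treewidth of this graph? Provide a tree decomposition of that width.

Every bag has size at most 3, so the width is 3 − 1 = 2 and tw(G) ≤ 2. The edges 4–5–7–3–4 form a cycle, so G is not a tree and its treewidth is at least 2. Therefore the treewidth is 2.

Treewidth 2.
One optimal decomposition is:
Bags: B1 = {3, 4, 5}  B2 = {3, 5, 7}  B3 = {3, 6, 7}  B4 = {1, 6, 7}  B5 = {1, 2, 6}  B6 = {1, 2, 8}
Tree: B1–B2, B2–B3, B3–B4, B4–B5, B5–B6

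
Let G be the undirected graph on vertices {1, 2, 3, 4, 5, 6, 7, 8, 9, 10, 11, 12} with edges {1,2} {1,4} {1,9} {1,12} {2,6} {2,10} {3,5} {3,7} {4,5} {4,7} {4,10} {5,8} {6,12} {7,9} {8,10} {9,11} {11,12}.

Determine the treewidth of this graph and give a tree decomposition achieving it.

Treewidth 3.
One such decomposition:
Bags: B1 = {2, 6, 11, 12}  B2 = {1, 2, 11, 12}  B3 = {1, 2, 9, 11}  B4 = {1, 2, 9, 10}  B5 = {1, 4, 9, 10}  B6 = {4, 7, 9, 10}  B7 = {4, 7, 8, 10}  B8 = {4, 5, 7, 8}  B9 = {3, 5, 7, 8}
Tree: B1–B2, B2–B3, B3–B4, B4–B5, B5–B6, B6–B7, B7–B8, B8–B9

Each bag holds 4 vertices, so the decomposition has width 3, which upper-bounds the treewidth. For the lower bound: the 4 vertex sets {6,11,12}, {2}, {1}, {4,7,9,10} are disjoint, each induces a connected subgraph, and every pair is joined by at least one edge of G. Contracting each set to a single vertex therefore yields K_{4} as a minor, and since treewidth is minor-monotone, tw(G) ≥ tw(K_{4}) = 3. Combining the bounds, tw(G) = 3.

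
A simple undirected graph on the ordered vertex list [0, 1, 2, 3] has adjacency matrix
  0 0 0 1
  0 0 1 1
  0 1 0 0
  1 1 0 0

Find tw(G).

A width-1 tree decomposition is:
Bags: B1 = {1, 3}  B2 = {0, 3}  B3 = {1, 2}
Tree: B1–B2, B1–B3
Each bag holds 2 vertices, so the decomposition has width 1, which upper-bounds the treewidth. G has an edge, so its treewidth is at least 1. The upper and lower bounds meet at 1, so that is the treewidth.

1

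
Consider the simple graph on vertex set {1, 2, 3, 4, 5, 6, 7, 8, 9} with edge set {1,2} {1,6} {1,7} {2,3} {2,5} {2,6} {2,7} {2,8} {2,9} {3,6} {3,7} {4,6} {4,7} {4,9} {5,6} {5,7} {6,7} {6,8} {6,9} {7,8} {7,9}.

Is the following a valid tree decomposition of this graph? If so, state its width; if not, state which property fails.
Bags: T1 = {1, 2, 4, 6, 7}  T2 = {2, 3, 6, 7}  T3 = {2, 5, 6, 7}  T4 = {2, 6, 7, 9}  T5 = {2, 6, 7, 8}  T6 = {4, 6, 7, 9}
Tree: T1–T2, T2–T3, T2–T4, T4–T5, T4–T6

No — bags containing vertex 4 are not connected in the tree.

A tree decomposition must satisfy three properties: every vertex lies in some bag; for every edge, both endpoints lie together in some bag; and for every vertex, the bags containing it form a connected subtree. Here bags containing vertex 4 are not connected in the tree, so the decomposition is invalid.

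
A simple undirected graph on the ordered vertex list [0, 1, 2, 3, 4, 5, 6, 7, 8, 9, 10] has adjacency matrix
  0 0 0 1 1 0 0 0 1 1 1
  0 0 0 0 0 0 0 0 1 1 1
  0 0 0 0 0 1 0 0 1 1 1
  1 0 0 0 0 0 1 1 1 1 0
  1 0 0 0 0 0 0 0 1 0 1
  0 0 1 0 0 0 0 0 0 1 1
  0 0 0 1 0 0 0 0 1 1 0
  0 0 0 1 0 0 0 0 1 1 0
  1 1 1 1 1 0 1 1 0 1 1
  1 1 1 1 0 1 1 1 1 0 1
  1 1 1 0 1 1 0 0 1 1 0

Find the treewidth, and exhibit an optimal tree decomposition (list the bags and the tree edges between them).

Every bag has size at most 4, so the width is 4 − 1 = 3 and tw(G) ≤ 3. Conversely, {0, 8, 9, 10} is a clique of size 4, and the vertices of any clique must share a bag in every tree decomposition; so some bag has ≥ 4 vertices and tw(G) ≥ 3. Hence tw(G) = 3 exactly.

Treewidth 3.
One optimal decomposition is:
Bags: B1 = {2, 5, 9, 10}  B2 = {2, 8, 9, 10}  B3 = {1, 8, 9, 10}  B4 = {0, 8, 9, 10}  B5 = {0, 3, 8, 9}  B6 = {3, 6, 8, 9}  B7 = {0, 4, 8, 10}  B8 = {3, 7, 8, 9}
Tree: B1–B2, B2–B3, B2–B4, B4–B5, B5–B6, B4–B7, B6–B8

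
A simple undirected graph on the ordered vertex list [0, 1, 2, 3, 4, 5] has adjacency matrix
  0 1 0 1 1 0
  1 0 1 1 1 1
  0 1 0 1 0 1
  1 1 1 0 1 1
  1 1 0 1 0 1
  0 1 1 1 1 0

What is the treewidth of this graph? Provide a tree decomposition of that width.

Each bag holds 4 vertices, so the decomposition has width 3, which upper-bounds the treewidth. Conversely, {1, 2, 3, 5} is a clique of size 4, and the vertices of any clique must share a bag in every tree decomposition; so some bag has ≥ 4 vertices and tw(G) ≥ 3. Hence tw(G) = 3 exactly.

Treewidth 3.
One such decomposition:
Bags: B1 = {0, 1, 3, 4}  B2 = {1, 3, 4, 5}  B3 = {1, 2, 3, 5}
Tree: B1–B2, B2–B3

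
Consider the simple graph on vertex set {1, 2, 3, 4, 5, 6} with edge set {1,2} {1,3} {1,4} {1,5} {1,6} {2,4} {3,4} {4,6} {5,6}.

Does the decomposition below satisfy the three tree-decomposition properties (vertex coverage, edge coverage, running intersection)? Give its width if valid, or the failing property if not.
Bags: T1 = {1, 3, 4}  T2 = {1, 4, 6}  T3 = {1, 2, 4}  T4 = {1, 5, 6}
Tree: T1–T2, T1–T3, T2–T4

Yes; width 2.

Every vertex of G appears in some bag (union = {1, 2, 3, 4, 5, 6}); every edge is covered by a bag; and for each vertex v the set of bags containing v is connected in the bag tree. The decomposition is therefore valid. The largest bag has 3 vertices, so the width is 2.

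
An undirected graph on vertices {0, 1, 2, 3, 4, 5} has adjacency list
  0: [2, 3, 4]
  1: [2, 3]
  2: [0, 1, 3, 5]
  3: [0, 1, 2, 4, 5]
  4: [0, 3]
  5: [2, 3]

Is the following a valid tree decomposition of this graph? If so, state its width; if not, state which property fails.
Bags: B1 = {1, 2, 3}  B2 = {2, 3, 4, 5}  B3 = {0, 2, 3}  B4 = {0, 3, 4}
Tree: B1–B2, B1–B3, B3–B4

A tree decomposition must satisfy three properties: every vertex lies in some bag; for every edge, both endpoints lie together in some bag; and for every vertex, the bags containing it form a connected subtree. Here bags containing vertex 4 are not connected in the tree, so the decomposition is invalid.

No — bags containing vertex 4 are not connected in the tree.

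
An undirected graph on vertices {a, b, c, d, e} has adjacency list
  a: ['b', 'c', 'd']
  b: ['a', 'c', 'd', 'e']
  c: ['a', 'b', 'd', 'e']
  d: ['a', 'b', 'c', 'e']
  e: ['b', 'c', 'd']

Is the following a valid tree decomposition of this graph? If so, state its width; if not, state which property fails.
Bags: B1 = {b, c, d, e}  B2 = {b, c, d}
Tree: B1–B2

No — vertex a appears in no bag.

A tree decomposition must satisfy three properties: every vertex lies in some bag; for every edge, both endpoints lie together in some bag; and for every vertex, the bags containing it form a connected subtree. Here vertex a appears in no bag, so the decomposition is invalid.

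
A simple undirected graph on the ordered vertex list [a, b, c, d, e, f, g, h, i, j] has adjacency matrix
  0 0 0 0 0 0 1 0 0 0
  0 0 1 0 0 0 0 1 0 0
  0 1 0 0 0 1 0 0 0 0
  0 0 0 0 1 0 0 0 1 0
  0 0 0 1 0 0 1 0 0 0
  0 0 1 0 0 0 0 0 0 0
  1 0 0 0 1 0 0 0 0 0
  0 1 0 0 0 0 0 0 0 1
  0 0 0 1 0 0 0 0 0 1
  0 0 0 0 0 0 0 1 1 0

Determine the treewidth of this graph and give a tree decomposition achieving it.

The largest bag has 2 vertices, giving width 1; this decomposition certifies tw(G) ≤ 1. Since G has at least one edge (e.g. a–g), it is not an edgeless graph, so tw(G) ≥ 1. Combining the bounds, tw(G) = 1.

Treewidth 1.
One such decomposition:
Bags: B1 = {a, g}  B2 = {e, g}  B3 = {d, e}  B4 = {d, i}  B5 = {i, j}  B6 = {h, j}  B7 = {b, h}  B8 = {b, c}  B9 = {c, f}
Tree: B1–B2, B2–B3, B3–B4, B4–B5, B5–B6, B6–B7, B7–B8, B8–B9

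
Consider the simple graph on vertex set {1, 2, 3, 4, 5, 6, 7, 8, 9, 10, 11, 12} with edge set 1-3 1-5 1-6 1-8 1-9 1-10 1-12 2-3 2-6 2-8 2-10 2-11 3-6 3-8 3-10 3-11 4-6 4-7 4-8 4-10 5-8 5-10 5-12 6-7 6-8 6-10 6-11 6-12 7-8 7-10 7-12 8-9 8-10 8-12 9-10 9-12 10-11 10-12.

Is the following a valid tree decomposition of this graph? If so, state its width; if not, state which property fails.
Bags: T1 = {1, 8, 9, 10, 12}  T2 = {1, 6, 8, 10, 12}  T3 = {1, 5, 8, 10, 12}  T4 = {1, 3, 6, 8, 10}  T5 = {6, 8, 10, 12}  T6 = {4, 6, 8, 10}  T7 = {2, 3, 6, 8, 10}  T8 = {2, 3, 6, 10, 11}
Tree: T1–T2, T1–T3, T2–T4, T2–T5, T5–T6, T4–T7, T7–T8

No — vertex 7 appears in no bag.

A tree decomposition must satisfy three properties: every vertex lies in some bag; for every edge, both endpoints lie together in some bag; and for every vertex, the bags containing it form a connected subtree. Here vertex 7 appears in no bag, so the decomposition is invalid.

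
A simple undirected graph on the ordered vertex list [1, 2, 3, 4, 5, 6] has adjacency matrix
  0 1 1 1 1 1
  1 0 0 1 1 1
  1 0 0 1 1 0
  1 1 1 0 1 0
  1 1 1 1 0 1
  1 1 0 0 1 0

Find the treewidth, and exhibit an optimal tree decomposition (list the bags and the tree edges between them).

Each bag holds 4 vertices, so the decomposition has width 3, which upper-bounds the treewidth. For the lower bound, the 4 vertices {1, 2, 4, 5} are pairwise adjacent, and any tree decomposition puts a clique entirely inside one bag — forcing width ≥ 3. Combining the bounds, tw(G) = 3.

Treewidth 3.
One optimal decomposition is:
Bags: B1 = {1, 2, 4, 5}  B2 = {1, 2, 5, 6}  B3 = {1, 3, 4, 5}
Tree: B1–B2, B1–B3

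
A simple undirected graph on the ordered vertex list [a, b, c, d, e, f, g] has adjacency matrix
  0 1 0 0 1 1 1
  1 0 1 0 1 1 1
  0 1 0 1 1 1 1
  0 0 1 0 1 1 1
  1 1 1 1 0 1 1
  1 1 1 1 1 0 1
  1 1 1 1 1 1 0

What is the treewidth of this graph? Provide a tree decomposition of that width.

Every bag has size at most 5, so the width is 5 − 1 = 4 and tw(G) ≤ 4. For the lower bound, the 5 vertices {c, d, e, f, g} are pairwise adjacent, and any tree decomposition puts a clique entirely inside one bag — forcing width ≥ 4. Hence tw(G) = 4 exactly.

Treewidth 4.
One such decomposition:
Bags: B1 = {a, b, e, f, g}  B2 = {b, c, e, f, g}  B3 = {c, d, e, f, g}
Tree: B1–B2, B2–B3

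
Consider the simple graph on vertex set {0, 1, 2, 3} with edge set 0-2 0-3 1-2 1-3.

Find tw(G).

A width-2 tree decomposition is:
Bags: B1 = {0, 1, 2}  B2 = {0, 1, 3}
Tree: B1–B2
Every bag has size at most 3, so the width is 3 − 1 = 2 and tw(G) ≤ 2. The edges 1–2–0–3–1 form a cycle, so G is not a tree and its treewidth is at least 2. Hence tw(G) = 2 exactly.

2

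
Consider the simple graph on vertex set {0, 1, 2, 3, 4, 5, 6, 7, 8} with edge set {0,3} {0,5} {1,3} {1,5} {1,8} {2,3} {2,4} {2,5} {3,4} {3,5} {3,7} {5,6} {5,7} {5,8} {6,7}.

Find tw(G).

A width-2 tree decomposition is:
Bags: B1 = {0, 3, 5}  B2 = {3, 5, 7}  B3 = {5, 6, 7}  B4 = {2, 3, 5}  B5 = {1, 3, 5}  B6 = {2, 3, 4}  B7 = {1, 5, 8}
Tree: B1–B2, B2–B3, B2–B4, B2–B5, B4–B6, B5–B7
Each bag holds 3 vertices, so the decomposition has width 2, which upper-bounds the treewidth. Conversely, {2, 3, 4} is a clique of size 3, and the vertices of any clique must share a bag in every tree decomposition; so some bag has ≥ 3 vertices and tw(G) ≥ 2. Combining the bounds, tw(G) = 2.

2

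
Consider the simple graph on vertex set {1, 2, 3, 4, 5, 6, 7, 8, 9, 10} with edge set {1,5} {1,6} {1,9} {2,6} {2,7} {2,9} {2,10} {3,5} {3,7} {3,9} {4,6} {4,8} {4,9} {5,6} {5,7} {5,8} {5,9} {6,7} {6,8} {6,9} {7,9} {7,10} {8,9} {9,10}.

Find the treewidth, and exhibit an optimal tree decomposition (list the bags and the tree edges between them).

Treewidth 3.
Bags: B1 = {1, 5, 6, 9}  B2 = {5, 6, 7, 9}  B3 = {3, 5, 7, 9}  B4 = {2, 6, 7, 9}  B5 = {5, 6, 8, 9}  B6 = {2, 7, 9, 10}  B7 = {4, 6, 8, 9}
Tree: B1–B2, B2–B3, B2–B4, B2–B5, B4–B6, B5–B7

Each bag holds 4 vertices, so the decomposition has width 3, which upper-bounds the treewidth. For the lower bound, the 4 vertices {2, 7, 9, 10} are pairwise adjacent, and any tree decomposition puts a clique entirely inside one bag — forcing width ≥ 3. Combining the bounds, tw(G) = 3.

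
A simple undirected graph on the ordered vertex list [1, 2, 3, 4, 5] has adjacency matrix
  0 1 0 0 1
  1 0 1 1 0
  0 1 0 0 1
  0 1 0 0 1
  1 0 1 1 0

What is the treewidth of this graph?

2

A width-2 tree decomposition is:
Bags: B1 = {1, 2, 5}  B2 = {2, 4, 5}  B3 = {2, 3, 5}
Tree: B1–B2, B2–B3
The largest bag has 3 vertices, giving width 2; this decomposition certifies tw(G) ≤ 2. Since 5–1–2–4–5 is a cycle in G, G is not acyclic. Forests are exactly the graphs of treewidth ≤ 1, so tw(G) ≥ 2. Therefore the treewidth is 2.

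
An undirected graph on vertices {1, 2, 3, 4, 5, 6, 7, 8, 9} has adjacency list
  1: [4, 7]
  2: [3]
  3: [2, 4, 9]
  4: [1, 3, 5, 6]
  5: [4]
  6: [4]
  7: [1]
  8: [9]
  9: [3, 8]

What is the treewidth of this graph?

1

A width-1 tree decomposition is:
Bags: B1 = {8, 9}  B2 = {3, 9}  B3 = {3, 4}  B4 = {1, 4}  B5 = {1, 7}  B6 = {4, 6}  B7 = {2, 3}  B8 = {4, 5}
Tree: B1–B2, B2–B3, B3–B4, B4–B5, B4–B6, B3–B7, B6–B8
Every bag has size at most 2, so the width is 2 − 1 = 1 and tw(G) ≤ 1. Any graph with an edge has treewidth ≥ 1, and G has the edge 9–8. Combining the bounds, tw(G) = 1.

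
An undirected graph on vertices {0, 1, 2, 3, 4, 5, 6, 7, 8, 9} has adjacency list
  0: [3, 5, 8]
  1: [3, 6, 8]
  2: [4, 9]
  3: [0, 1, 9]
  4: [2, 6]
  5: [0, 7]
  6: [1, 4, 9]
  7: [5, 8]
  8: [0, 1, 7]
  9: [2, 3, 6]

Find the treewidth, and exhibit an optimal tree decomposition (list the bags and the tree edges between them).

Treewidth 2.
One such decomposition:
Bags: B1 = {2, 4, 9}  B2 = {4, 6, 9}  B3 = {3, 6, 9}  B4 = {1, 3, 6}  B5 = {0, 1, 3}  B6 = {0, 1, 8}  B7 = {0, 5, 8}  B8 = {5, 7, 8}
Tree: B1–B2, B2–B3, B3–B4, B4–B5, B5–B6, B6–B7, B7–B8

Every bag has size at most 3, so the width is 3 − 1 = 2 and tw(G) ≤ 2. Since 2–4–6–9–2 is a cycle in G, G is not acyclic. Forests are exactly the graphs of treewidth ≤ 1, so tw(G) ≥ 2. The upper and lower bounds meet at 2, so that is the treewidth.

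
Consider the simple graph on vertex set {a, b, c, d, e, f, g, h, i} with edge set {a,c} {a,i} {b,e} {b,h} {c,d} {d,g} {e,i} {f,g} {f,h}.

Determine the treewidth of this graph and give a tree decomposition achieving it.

The largest bag has 3 vertices, giving width 2; this decomposition certifies tw(G) ≤ 2. The edges e–i–a–c–d–g–f–h–b–e form a cycle, so G is not a tree and its treewidth is at least 2. Therefore the treewidth is 2.

Treewidth 2.
One such decomposition:
Bags: B1 = {a, e, i}  B2 = {a, c, e}  B3 = {c, d, e}  B4 = {d, e, g}  B5 = {e, f, g}  B6 = {e, f, h}  B7 = {b, e, h}
Tree: B1–B2, B2–B3, B3–B4, B4–B5, B5–B6, B6–B7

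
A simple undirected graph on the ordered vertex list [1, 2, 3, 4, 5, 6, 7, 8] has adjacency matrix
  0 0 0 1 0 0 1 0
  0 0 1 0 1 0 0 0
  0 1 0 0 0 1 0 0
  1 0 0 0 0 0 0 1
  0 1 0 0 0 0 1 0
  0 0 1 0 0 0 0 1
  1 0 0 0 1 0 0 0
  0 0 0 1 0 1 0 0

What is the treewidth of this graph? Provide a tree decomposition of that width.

Treewidth 2.
One such decomposition:
Bags: B1 = {3, 6, 8}  B2 = {3, 4, 8}  B3 = {1, 3, 4}  B4 = {1, 3, 7}  B5 = {3, 5, 7}  B6 = {2, 3, 5}
Tree: B1–B2, B2–B3, B3–B4, B4–B5, B5–B6

Each bag holds 3 vertices, so the decomposition has width 2, which upper-bounds the treewidth. The edges 3–6–8–4–1–7–5–2–3 form a cycle, so G is not a tree and its treewidth is at least 2. Therefore the treewidth is 2.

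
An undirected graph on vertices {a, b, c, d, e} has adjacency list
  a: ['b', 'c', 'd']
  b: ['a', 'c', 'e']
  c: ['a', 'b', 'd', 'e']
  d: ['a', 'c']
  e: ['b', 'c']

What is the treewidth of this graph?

2

A width-2 tree decomposition is:
Bags: B1 = {a, b, c}  B2 = {b, c, e}  B3 = {a, c, d}
Tree: B1–B2, B1–B3
The largest bag has 3 vertices, giving width 2; this decomposition certifies tw(G) ≤ 2. On the other hand G contains the 3-clique {b, c, e}. A clique must lie in a single bag of any decomposition, so no decomposition can have width below 2. The upper and lower bounds meet at 2, so that is the treewidth.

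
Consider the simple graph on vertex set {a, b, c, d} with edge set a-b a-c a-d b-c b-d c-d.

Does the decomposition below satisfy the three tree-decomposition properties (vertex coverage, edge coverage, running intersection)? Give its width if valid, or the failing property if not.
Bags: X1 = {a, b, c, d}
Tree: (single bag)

Yes; width 3.

Every vertex of G appears in some bag (union = {a, b, c, d}); every edge is covered by a bag; and for each vertex v the set of bags containing v is connected in the bag tree. The decomposition is therefore valid. The largest bag has 4 vertices, so the width is 3.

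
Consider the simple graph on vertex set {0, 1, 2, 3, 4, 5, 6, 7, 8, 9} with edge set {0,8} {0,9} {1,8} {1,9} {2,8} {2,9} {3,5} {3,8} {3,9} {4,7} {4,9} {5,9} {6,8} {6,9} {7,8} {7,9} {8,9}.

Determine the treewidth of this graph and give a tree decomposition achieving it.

Treewidth 2.
Bags: B1 = {2, 8, 9}  B2 = {7, 8, 9}  B3 = {6, 8, 9}  B4 = {0, 8, 9}  B5 = {1, 8, 9}  B6 = {3, 8, 9}  B7 = {3, 5, 9}  B8 = {4, 7, 9}
Tree: B1–B2, B2–B3, B2–B4, B3–B5, B5–B6, B6–B7, B2–B8

The largest bag has 3 vertices, giving width 2; this decomposition certifies tw(G) ≤ 2. On the other hand G contains the 3-clique {0, 8, 9}. A clique must lie in a single bag of any decomposition, so no decomposition can have width below 2. Hence tw(G) = 2 exactly.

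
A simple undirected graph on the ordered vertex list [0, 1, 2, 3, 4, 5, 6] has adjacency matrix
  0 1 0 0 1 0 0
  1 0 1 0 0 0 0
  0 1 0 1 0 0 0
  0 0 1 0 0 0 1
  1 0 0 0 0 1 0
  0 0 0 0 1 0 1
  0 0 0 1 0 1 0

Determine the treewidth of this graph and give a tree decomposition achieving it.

Each bag holds 3 vertices, so the decomposition has width 2, which upper-bounds the treewidth. The edges 1–2–3–6–5–4–0–1 form a cycle, so G is not a tree and its treewidth is at least 2. Combining the bounds, tw(G) = 2.

Treewidth 2.
Bags: B1 = {1, 2, 3}  B2 = {1, 3, 6}  B3 = {1, 5, 6}  B4 = {1, 4, 5}  B5 = {0, 1, 4}
Tree: B1–B2, B2–B3, B3–B4, B4–B5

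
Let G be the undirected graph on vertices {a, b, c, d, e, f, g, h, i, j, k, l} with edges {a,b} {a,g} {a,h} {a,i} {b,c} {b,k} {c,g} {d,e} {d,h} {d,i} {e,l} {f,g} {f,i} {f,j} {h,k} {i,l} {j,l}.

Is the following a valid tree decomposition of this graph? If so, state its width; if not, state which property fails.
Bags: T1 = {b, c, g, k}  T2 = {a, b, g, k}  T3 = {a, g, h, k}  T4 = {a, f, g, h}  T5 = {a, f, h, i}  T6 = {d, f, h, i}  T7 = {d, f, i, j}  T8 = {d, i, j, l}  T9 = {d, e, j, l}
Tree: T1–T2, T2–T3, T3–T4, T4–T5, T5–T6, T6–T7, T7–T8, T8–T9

Checking the three conditions: (i) the bags cover all of {a, b, c, d, e, f, g, h, i, j, k, l}; (ii) for each edge, some bag contains both endpoints; (iii) the bags containing any fixed vertex form a subtree. All hold, so the decomposition is valid with width 4 − 1 = 3.

Yes; width 3.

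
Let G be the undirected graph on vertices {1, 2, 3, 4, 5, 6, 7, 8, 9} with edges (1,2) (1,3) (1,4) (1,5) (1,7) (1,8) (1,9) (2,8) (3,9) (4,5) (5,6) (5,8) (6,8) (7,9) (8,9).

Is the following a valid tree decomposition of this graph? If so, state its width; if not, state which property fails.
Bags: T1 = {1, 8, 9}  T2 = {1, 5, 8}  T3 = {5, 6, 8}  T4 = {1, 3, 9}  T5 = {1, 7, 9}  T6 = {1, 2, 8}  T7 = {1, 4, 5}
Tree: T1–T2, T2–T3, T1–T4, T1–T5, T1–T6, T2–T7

Yes; width 2.

Every vertex of G appears in some bag (union = {1, 2, 3, 4, 5, 6, 7, 8, 9}); every edge is covered by a bag; and for each vertex v the set of bags containing v is connected in the bag tree. The decomposition is therefore valid. The largest bag has 3 vertices, so the width is 2.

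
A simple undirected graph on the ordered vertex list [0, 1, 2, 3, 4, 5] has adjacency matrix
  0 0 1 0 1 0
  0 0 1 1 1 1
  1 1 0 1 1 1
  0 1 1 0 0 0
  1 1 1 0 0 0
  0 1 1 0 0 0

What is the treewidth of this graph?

2

A width-2 tree decomposition is:
Bags: B1 = {1, 2, 5}  B2 = {1, 2, 4}  B3 = {1, 2, 3}  B4 = {0, 2, 4}
Tree: B1–B2, B1–B3, B2–B4
Every bag has size at most 3, so the width is 3 − 1 = 2 and tw(G) ≤ 2. Conversely, {0, 2, 4} is a clique of size 3, and the vertices of any clique must share a bag in every tree decomposition; so some bag has ≥ 3 vertices and tw(G) ≥ 2. The upper and lower bounds meet at 2, so that is the treewidth.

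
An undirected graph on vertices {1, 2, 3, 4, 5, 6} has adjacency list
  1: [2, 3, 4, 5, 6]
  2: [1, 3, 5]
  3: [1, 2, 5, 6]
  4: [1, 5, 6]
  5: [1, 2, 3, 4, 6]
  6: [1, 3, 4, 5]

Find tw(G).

3

A width-3 tree decomposition is:
Bags: B1 = {1, 3, 5, 6}  B2 = {1, 4, 5, 6}  B3 = {1, 2, 3, 5}
Tree: B1–B2, B1–B3
Each bag holds 4 vertices, so the decomposition has width 3, which upper-bounds the treewidth. For the lower bound, the 4 vertices {1, 2, 3, 5} are pairwise adjacent, and any tree decomposition puts a clique entirely inside one bag — forcing width ≥ 3. Hence tw(G) = 3 exactly.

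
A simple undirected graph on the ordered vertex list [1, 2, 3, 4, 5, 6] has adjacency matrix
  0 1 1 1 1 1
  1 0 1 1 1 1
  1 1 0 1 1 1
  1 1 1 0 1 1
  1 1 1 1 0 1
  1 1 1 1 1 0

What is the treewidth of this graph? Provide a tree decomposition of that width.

With just one bag of size 6, the width is 6 − 1 = 5, so tw(G) ≤ 5. On the other hand G contains the 6-clique {1, 2, 3, 4, 5, 6}. A clique must lie in a single bag of any decomposition, so no decomposition can have width below 5. Combining the bounds, tw(G) = 5.

Treewidth 5.
Bags: B1 = {1, 2, 3, 4, 5, 6}
Tree: (single bag)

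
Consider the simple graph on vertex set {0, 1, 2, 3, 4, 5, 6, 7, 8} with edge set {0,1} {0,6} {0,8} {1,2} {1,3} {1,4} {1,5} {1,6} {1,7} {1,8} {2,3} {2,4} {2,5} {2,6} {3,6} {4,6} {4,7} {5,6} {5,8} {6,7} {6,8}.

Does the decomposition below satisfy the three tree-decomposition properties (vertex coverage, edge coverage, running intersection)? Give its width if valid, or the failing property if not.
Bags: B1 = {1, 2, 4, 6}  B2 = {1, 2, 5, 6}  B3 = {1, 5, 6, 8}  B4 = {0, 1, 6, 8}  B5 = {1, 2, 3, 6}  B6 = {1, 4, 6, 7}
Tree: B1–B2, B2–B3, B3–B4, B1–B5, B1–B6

Checking the three conditions: (i) the bags cover all of {0, 1, 2, 3, 4, 5, 6, 7, 8}; (ii) for each edge, some bag contains both endpoints; (iii) the bags containing any fixed vertex form a subtree. All hold, so the decomposition is valid with width 4 − 1 = 3.

Yes; width 3.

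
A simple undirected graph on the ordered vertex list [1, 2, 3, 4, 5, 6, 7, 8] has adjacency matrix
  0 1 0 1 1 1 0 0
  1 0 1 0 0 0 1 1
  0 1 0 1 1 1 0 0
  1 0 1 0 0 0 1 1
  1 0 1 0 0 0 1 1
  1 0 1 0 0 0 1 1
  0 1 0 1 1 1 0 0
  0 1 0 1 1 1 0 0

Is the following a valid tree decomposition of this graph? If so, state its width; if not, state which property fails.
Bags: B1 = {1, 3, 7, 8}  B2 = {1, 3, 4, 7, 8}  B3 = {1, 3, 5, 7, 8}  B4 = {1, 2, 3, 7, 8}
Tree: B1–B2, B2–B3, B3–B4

A tree decomposition must satisfy three properties: every vertex lies in some bag; for every edge, both endpoints lie together in some bag; and for every vertex, the bags containing it form a connected subtree. Here vertex 6 appears in no bag, so the decomposition is invalid.

No — vertex 6 appears in no bag.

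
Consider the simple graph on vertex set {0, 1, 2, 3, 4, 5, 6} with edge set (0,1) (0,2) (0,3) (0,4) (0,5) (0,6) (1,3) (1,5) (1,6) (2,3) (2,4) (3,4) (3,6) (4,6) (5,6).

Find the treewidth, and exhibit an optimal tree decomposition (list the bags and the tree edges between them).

Treewidth 3.
Bags: B1 = {0, 1, 5, 6}  B2 = {0, 1, 3, 6}  B3 = {0, 3, 4, 6}  B4 = {0, 2, 3, 4}
Tree: B1–B2, B2–B3, B3–B4

Every bag has size at most 4, so the width is 4 − 1 = 3 and tw(G) ≤ 3. On the other hand G contains the 4-clique {0, 1, 3, 6}. A clique must lie in a single bag of any decomposition, so no decomposition can have width below 3. Hence tw(G) = 3 exactly.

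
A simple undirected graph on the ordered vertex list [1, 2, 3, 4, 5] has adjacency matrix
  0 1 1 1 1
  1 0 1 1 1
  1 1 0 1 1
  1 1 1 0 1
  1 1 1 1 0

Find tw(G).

4

A width-4 tree decomposition is:
Bags: B1 = {1, 2, 3, 4, 5}
Tree: (single bag)
With just one bag of size 5, the width is 5 − 1 = 4, so tw(G) ≤ 4. For the lower bound, the 5 vertices {1, 2, 3, 4, 5} are pairwise adjacent, and any tree decomposition puts a clique entirely inside one bag — forcing width ≥ 4. The upper and lower bounds meet at 4, so that is the treewidth.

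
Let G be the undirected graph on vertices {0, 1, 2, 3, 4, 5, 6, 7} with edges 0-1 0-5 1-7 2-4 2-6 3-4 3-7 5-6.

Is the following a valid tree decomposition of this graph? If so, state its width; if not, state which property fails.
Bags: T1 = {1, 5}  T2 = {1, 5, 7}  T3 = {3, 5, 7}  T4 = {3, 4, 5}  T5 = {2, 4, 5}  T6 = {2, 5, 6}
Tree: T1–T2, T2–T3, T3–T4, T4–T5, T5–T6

A tree decomposition must satisfy three properties: every vertex lies in some bag; for every edge, both endpoints lie together in some bag; and for every vertex, the bags containing it form a connected subtree. Here vertex 0 appears in no bag, so the decomposition is invalid.

No — vertex 0 appears in no bag.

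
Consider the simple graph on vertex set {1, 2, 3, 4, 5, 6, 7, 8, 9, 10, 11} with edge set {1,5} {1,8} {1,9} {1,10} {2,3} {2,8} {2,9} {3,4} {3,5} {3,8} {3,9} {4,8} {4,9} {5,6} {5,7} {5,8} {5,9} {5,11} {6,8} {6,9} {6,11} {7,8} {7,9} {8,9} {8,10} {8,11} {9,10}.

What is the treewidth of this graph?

A width-3 tree decomposition is:
Bags: B1 = {5, 7, 8, 9}  B2 = {3, 5, 8, 9}  B3 = {5, 6, 8, 9}  B4 = {1, 5, 8, 9}  B5 = {1, 8, 9, 10}  B6 = {5, 6, 8, 11}  B7 = {3, 4, 8, 9}  B8 = {2, 3, 8, 9}
Tree: B1–B2, B2–B3, B2–B4, B4–B5, B3–B6, B2–B7, B2–B8
Each bag holds 4 vertices, so the decomposition has width 3, which upper-bounds the treewidth. Conversely, {2, 3, 8, 9} is a clique of size 4, and the vertices of any clique must share a bag in every tree decomposition; so some bag has ≥ 4 vertices and tw(G) ≥ 3. Combining the bounds, tw(G) = 3.

3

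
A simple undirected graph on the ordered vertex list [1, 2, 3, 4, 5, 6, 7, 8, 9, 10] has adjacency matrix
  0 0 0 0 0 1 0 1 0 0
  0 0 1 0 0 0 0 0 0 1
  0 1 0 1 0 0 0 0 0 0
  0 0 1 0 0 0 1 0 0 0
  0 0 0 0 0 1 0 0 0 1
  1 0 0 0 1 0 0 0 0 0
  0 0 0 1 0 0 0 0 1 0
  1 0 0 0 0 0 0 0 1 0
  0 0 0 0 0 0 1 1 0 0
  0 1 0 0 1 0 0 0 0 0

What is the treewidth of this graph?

2

A width-2 tree decomposition is:
Bags: B1 = {1, 6, 8}  B2 = {6, 8, 9}  B3 = {6, 7, 9}  B4 = {4, 6, 7}  B5 = {3, 4, 6}  B6 = {2, 3, 6}  B7 = {2, 6, 10}  B8 = {5, 6, 10}
Tree: B1–B2, B2–B3, B3–B4, B4–B5, B5–B6, B6–B7, B7–B8
The largest bag has 3 vertices, giving width 2; this decomposition certifies tw(G) ≤ 2. The edges 6–1–8–9–7–4–3–2–10–5–6 form a cycle, so G is not a tree and its treewidth is at least 2. Hence tw(G) = 2 exactly.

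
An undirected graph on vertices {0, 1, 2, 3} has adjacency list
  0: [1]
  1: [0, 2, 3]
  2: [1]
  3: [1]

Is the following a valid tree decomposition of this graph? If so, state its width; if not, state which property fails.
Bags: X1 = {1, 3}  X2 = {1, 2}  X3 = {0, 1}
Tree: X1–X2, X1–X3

Vertex coverage: the bags together contain {0, 1, 2, 3}, the full vertex set. Edge coverage: each edge of G has both endpoints in at least one bag. Running intersection: for every vertex, the bags containing it form a connected subtree. All three properties hold, so this is a valid tree decomposition of width max|bag| − 1 = 1, and hence tw(G) ≤ 1.

Yes; width 1.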